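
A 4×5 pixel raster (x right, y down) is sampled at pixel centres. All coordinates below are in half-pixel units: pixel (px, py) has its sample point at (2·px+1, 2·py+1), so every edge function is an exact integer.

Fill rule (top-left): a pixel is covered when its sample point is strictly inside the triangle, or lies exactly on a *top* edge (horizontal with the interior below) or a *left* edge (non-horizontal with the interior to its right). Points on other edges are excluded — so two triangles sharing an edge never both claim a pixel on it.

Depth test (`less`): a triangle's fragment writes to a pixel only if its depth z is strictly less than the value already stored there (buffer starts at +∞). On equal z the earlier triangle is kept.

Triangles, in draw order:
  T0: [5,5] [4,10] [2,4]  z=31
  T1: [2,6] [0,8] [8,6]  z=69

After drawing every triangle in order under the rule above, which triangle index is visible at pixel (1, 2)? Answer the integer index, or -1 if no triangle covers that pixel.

T0:
  2·area = 16
  edge (5, 5)→(4, 10): d=(-1,5) right/bottom  bias=-1
  edge (4, 10)→(2, 4): d=(-2,-6) top-left  bias=+0
  edge (2, 4)→(5, 5): d=(3,1) right/bottom  bias=-1
    (0,0)@(1, 1): e=[24,0,-8] → .  [on edge]
    (1,2)@(3, 5): e=[10,4,2] → X
    (2,2)@(5, 5): e=[0,16,0] → .  [on edge]
    (1,3)@(3, 7): e=[8,0,8] → X  [on edge]
    (2,3)@(5, 7): e=[-2,12,6] → .
    (1,4)@(3, 9): e=[6,-4,14] → .
  covered (2 px):
    . . . .
    . . . .
    . X . .
    . X . .
    . . . .
T1:
  2·area = 12  (B↔C swapped to make it positive)
  edge (2, 6)→(8, 6): d=(6,0) top-left  bias=+0
  edge (8, 6)→(0, 8): d=(-8,2) right/bottom  bias=-1
  edge (0, 8)→(2, 6): d=(2,-2) top-left  bias=+0
    (3,0)@(7, 1): e=[-30,42,0] → .  [on edge]
    (2,1)@(5, 3): e=[-18,30,0] → .  [on edge]
    (1,2)@(3, 5): e=[-6,18,0] → .  [on edge]
    (0,3)@(1, 7): e=[6,6,0] → X  [on edge]
    (1,3)@(3, 7): e=[6,2,4] → X
    (2,3)@(5, 7): e=[6,-2,8] → .
    (0,4)@(1, 9): e=[18,-10,4] → .
    (1,4)@(3, 9): e=[18,-14,8] → .
  covered (2 px):
    . . . .
    . . . .
    . . . .
    X X . .
    . . . .

Z-buffer (winner per pixel, '.' = empty):
  . . . .
  . . . .
  . 0 . .
  1 0 . .
  . . . .

Final: 0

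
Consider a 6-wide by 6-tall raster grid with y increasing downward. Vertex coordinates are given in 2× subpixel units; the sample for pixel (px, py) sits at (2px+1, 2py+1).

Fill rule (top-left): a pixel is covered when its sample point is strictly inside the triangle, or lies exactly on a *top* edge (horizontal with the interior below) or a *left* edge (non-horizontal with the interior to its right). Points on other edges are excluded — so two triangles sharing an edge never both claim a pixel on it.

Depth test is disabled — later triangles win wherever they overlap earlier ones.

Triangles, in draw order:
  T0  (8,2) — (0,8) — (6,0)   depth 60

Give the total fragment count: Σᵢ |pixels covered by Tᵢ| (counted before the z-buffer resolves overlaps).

T0:
  2·area = 28
  edge (8, 2)→(0, 8): d=(-8,6) right/bottom  bias=-1
  edge (0, 8)→(6, 0): d=(6,-8) top-left  bias=+0
  edge (6, 0)→(8, 2): d=(2,2) right/bottom  bias=-1
    (3,0)@(7, 1): e=[14,14,0] → ·  [on edge]
    (2,1)@(5, 3): e=[10,10,8] → █
    (3,1)@(7, 3): e=[-2,26,4] → ·
    (4,1)@(9, 3): e=[-14,42,0] → ·  [on edge]
    (1,2)@(3, 5): e=[6,6,16] → █
    (2,2)@(5, 5): e=[-6,22,12] → ·
    (5,2)@(11, 5): e=[-42,70,0] → ·  [on edge]
    (0,3)@(1, 7): e=[2,2,24] → █
    (1,3)@(3, 7): e=[-10,18,20] → ·
    (0,4)@(1, 9): e=[-14,14,28] → ·
  covered (3 px):
    · · · · · ·
    · · █ · · ·
    · █ · · · ·
    █ · · · · ·
    · · · · · ·
    · · · · · ·

Final: 3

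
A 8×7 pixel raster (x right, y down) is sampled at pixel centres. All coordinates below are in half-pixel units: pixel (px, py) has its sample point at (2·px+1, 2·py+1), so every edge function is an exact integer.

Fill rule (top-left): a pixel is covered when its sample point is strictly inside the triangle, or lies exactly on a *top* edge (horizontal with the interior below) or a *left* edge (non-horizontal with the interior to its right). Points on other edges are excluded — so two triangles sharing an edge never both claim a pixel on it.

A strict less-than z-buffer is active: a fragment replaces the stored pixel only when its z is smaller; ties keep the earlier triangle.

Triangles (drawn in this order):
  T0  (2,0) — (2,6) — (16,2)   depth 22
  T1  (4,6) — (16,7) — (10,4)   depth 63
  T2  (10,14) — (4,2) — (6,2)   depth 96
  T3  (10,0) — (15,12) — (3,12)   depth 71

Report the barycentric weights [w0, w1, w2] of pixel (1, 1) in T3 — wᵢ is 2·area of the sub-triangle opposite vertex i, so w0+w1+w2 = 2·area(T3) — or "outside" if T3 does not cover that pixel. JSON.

T0:
  2·area = 84  (B↔C swapped to make it positive)
  edge (2, 0)→(16, 2): d=(14,2) right/bottom  bias=-1
  edge (16, 2)→(2, 6): d=(-14,4) right/bottom  bias=-1
  edge (2, 6)→(2, 0): d=(0,-6) top-left  bias=+0
    (1,0)@(3, 1): e=[12,66,6] → █
    (2,0)@(5, 1): e=[8,58,18] → █
    (3,0)@(7, 1): e=[4,50,30] → █
    (4,0)@(9, 1): e=[0,42,42] → ·  [on edge]
    (1,1)@(3, 3): e=[40,38,6] → █
    (4,1)@(9, 3): e=[28,14,42] → █
    (5,1)@(11, 3): e=[24,6,54] → █
    (6,1)@(13, 3): e=[20,-2,66] → ·
    (1,2)@(3, 5): e=[68,10,6] → █
    (3,2)@(7, 5): e=[60,-6,30] → ·
    (4,2)@(9, 5): e=[56,-14,42] → ·
    (5,2)@(11, 5): e=[52,-22,54] → ·
  covered (10 px):
    · █ █ █ · · · ·
    · █ █ █ █ █ · ·
    · █ █ · · · · ·
    · · · · · · · ·
    · · · · · · · ·
    · · · · · · · ·
    · · · · · · · ·
T1:
  2·area = 30  (B↔C swapped to make it positive)
  edge (4, 6)→(10, 4): d=(6,-2) top-left  bias=+0
  edge (10, 4)→(16, 7): d=(6,3) right/bottom  bias=-1
  edge (16, 7)→(4, 6): d=(-12,-1) top-left  bias=+0
    (6,1)@(13, 3): e=[0,-15,45] → ·  [on edge]
    (3,2)@(7, 5): e=[0,15,15] → █  [on edge]
    (4,2)@(9, 5): e=[4,9,17] → █
    (5,2)@(11, 5): e=[8,3,19] → █
    (6,2)@(13, 5): e=[12,-3,21] → ·
    (0,3)@(1, 7): e=[0,45,-15] → ·  [on edge]
    (3,3)@(7, 7): e=[12,27,-9] → ·
    (4,3)@(9, 7): e=[16,21,-7] → ·
    (5,3)@(11, 7): e=[20,15,-5] → ·
  covered (3 px):
    · · · · · · · ·
    · · · · · · · ·
    · · · █ █ █ · ·
    · · · · · · · ·
    · · · · · · · ·
    · · · · · · · ·
    · · · · · · · ·
T2:
  2·area = 24
  edge (10, 14)→(4, 2): d=(-6,-12) top-left  bias=+0
  edge (4, 2)→(6, 2): d=(2,0) top-left  bias=+0
  edge (6, 2)→(10, 14): d=(4,12) right/bottom  bias=-1
    (2,1)@(5, 3): e=[6,2,16] → █
    (3,1)@(7, 3): e=[30,2,-8] → ·
    (2,2)@(5, 5): e=[-6,6,24] → ·
    (3,2)@(7, 5): e=[18,6,0] → ·  [on edge]
    (3,3)@(7, 7): e=[6,10,8] → █
    (4,3)@(9, 7): e=[30,10,-16] → ·
    (3,4)@(7, 9): e=[-6,14,16] → ·
    (4,5)@(9, 11): e=[6,18,0] → ·  [on edge]
  covered (2 px):
    · · · · · · · ·
    · · █ · · · · ·
    · · · · · · · ·
    · · · █ · · · ·
    · · · · · · · ·
    · · · · · · · ·
    · · · · · · · ·
T3:
  2·area = 144
  edge (10, 0)→(15, 12): d=(5,12) right/bottom  bias=-1
  edge (15, 12)→(3, 12): d=(-12,0) right/bottom  bias=-1
  edge (3, 12)→(10, 0): d=(7,-12) top-left  bias=+0
    (4,1)@(9, 3): e=[27,108,9] → █
    (5,1)@(11, 3): e=[3,108,33] → █
    (6,1)@(13, 3): e=[-21,108,57] → ·
    (4,2)@(9, 5): e=[37,84,23] → █
    (6,2)@(13, 5): e=[-11,84,71] → ·
    (3,3)@(7, 7): e=[71,60,13] → █
    (6,3)@(13, 7): e=[-1,60,85] → ·
    (2,4)@(5, 9): e=[105,36,3] → █
    (6,4)@(13, 9): e=[9,36,99] → █
    (7,4)@(15, 9): e=[-15,36,123] → ·
    (2,5)@(5, 11): e=[115,12,17] → █
    (7,5)@(15, 11): e=[-5,12,137] → ·
  covered (17 px):
    · · · · · · · ·
    · · · · █ █ · ·
    · · · · █ █ · ·
    · · · █ █ █ · ·
    · · █ █ █ █ █ ·
    · · █ █ █ █ █ ·
    · · · · · · · ·

Answer: "outside"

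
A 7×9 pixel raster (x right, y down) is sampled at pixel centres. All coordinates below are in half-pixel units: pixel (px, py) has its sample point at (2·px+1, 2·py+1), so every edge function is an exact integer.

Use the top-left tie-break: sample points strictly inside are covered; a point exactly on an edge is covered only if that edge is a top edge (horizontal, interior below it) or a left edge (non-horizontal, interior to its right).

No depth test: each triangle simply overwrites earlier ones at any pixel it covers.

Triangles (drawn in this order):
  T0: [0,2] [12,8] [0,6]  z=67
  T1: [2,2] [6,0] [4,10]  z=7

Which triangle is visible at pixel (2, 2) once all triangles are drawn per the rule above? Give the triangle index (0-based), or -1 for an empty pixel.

T0:
  2·area = 48
  edge (0, 2)→(12, 8): d=(12,6) right/bottom  bias=-1
  edge (12, 8)→(0, 6): d=(-12,-2) top-left  bias=+0
  edge (0, 6)→(0, 2): d=(0,-4) top-left  bias=+0
    (0,1)@(1, 3): e=[6,38,4] → X
    (1,1)@(3, 3): e=[-6,42,12] → .
    (0,2)@(1, 5): e=[30,14,4] → X
    (1,2)@(3, 5): e=[18,18,12] → X
    (2,2)@(5, 5): e=[6,22,20] → X
    (3,2)@(7, 5): e=[-6,26,28] → .
    (0,3)@(1, 7): e=[54,-10,4] → .
    (1,3)@(3, 7): e=[42,-6,12] → .
    (2,3)@(5, 7): e=[30,-2,20] → .
    (3,3)@(7, 7): e=[18,2,28] → X
    (4,3)@(9, 7): e=[6,6,36] → X
    (5,3)@(11, 7): e=[-6,10,44] → .
  covered (6 px):
    . . . . . . .
    X . . . . . .
    X X X . . . .
    . . . X X . .
    . . . . . . .
    . . . . . . .
    . . . . . . .
    . . . . . . .
    . . . . . . .
T1:
  2·area = 36
  edge (2, 2)→(6, 0): d=(4,-2) top-left  bias=+0
  edge (6, 0)→(4, 10): d=(-2,10) right/bottom  bias=-1
  edge (4, 10)→(2, 2): d=(-2,-8) top-left  bias=+0
    (2,0)@(5, 1): e=[2,8,26] → X
    (3,0)@(7, 1): e=[6,-12,42] → .
    (1,1)@(3, 3): e=[6,24,6] → X
    (3,1)@(7, 3): e=[14,-16,38] → .
    (1,2)@(3, 5): e=[14,20,2] → X
    (2,2)@(5, 5): e=[18,0,18] → .  [on edge]
    (1,3)@(3, 7): e=[22,16,-2] → .
    (1,7)@(3, 15): e=[54,0,-18] → .  [on edge]
  covered (4 px):
    . . X . . . .
    . X X . . . .
    . X . . . . .
    . . . . . . .
    . . . . . . .
    . . . . . . .
    . . . . . . .
    . . . . . . .
    . . . . . . .

Z-buffer (winner per pixel, '.' = empty):
  . . 1 . . . .
  0 1 1 . . . .
  0 1 0 . . . .
  . . . 0 0 . .
  . . . . . . .
  . . . . . . .
  . . . . . . .
  . . . . . . .
  . . . . . . .

Result: 0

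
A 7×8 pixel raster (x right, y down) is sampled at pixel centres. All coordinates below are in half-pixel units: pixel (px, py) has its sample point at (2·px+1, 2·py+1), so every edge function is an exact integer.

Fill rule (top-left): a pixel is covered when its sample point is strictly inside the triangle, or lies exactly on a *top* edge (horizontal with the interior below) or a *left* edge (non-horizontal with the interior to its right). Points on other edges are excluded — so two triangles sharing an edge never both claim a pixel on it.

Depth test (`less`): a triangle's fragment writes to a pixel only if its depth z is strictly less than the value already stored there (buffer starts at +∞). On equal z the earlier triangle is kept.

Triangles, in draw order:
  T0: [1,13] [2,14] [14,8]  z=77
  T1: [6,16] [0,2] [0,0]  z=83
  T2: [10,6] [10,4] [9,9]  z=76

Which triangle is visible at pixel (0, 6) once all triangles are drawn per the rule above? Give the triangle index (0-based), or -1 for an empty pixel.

T0:
  2·area = 18  (B↔C swapped to make it positive)
  edge (1, 13)→(14, 8): d=(13,-5) top-left  bias=+0
  edge (14, 8)→(2, 14): d=(-12,6) right/bottom  bias=-1
  edge (2, 14)→(1, 13): d=(-1,-1) top-left  bias=+0
    (3,5)@(7, 11): e=[4,6,8] → █
    (4,5)@(9, 11): e=[14,-6,10] → ·
    (0,6)@(1, 13): e=[0,18,0] → █  [on edge]
    (1,6)@(3, 13): e=[10,6,2] → █
    (2,6)@(5, 13): e=[20,-6,4] → ·
    (3,6)@(7, 13): e=[30,-18,6] → ·
    (0,7)@(1, 15): e=[26,-6,-2] → ·
    (1,7)@(3, 15): e=[36,-18,0] → ·  [on edge]
  covered (3 px):
    · · · · · · ·
    · · · · · · ·
    · · · · · · ·
    · · · · · · ·
    · · · · · · ·
    · · · █ · · ·
    █ █ · · · · ·
    · · · · · · ·
T1:
  2·area = 12
  edge (6, 16)→(0, 2): d=(-6,-14) top-left  bias=+0
  edge (0, 2)→(0, 0): d=(0,-2) top-left  bias=+0
  edge (0, 0)→(6, 16): d=(6,16) right/bottom  bias=-1
    (0,1)@(1, 3): e=[8,2,2] → █
    (1,1)@(3, 3): e=[36,6,-30] → ·
    (0,2)@(1, 5): e=[-4,2,14] → ·
    (1,4)@(3, 9): e=[0,6,6] → █  [on edge]
    (2,4)@(5, 9): e=[28,10,-26] → ·
    (1,5)@(3, 11): e=[-12,6,18] → ·
  covered (2 px):
    · · · · · · ·
    █ · · · · · ·
    · · · · · · ·
    · · · · · · ·
    · █ · · · · ·
    · · · · · · ·
    · · · · · · ·
    · · · · · · ·
T2:
  2·area = 2  (B↔C swapped to make it positive)
  edge (10, 6)→(9, 9): d=(-1,3) right/bottom  bias=-1
  edge (9, 9)→(10, 4): d=(1,-5) top-left  bias=+0
  edge (10, 4)→(10, 6): d=(0,2) right/bottom  bias=-1
    (5,1)@(11, 3): e=[0,4,-2] → ·  [on edge]
    (4,4)@(9, 9): e=[0,0,2] → ·  [on edge]
    (3,7)@(7, 15): e=[0,-4,6] → ·  [on edge]
  covered (0 px):
    · · · · · · ·
    · · · · · · ·
    · · · · · · ·
    · · · · · · ·
    · · · · · · ·
    · · · · · · ·
    · · · · · · ·
    · · · · · · ·

Z-buffer (winner per pixel, '.' = empty):
  . . . . . . .
  1 . . . . . .
  . . . . . . .
  . . . . . . .
  . 1 . . . . .
  . . . 0 . . .
  0 0 . . . . .
  . . . . . . .

Final: 0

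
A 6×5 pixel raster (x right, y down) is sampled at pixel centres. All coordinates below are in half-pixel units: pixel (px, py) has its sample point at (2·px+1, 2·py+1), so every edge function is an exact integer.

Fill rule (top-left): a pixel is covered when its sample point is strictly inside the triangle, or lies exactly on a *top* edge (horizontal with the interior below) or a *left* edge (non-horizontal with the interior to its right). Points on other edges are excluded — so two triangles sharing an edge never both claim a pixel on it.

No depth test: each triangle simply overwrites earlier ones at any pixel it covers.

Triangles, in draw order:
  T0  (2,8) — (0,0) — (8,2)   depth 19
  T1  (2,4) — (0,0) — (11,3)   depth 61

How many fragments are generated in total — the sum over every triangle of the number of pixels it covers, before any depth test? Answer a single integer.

T0:
  2·area = 60
  edge (2, 8)→(0, 0): d=(-2,-8) top-left  bias=+0
  edge (0, 0)→(8, 2): d=(8,2) right/bottom  bias=-1
  edge (8, 2)→(2, 8): d=(-6,6) right/bottom  bias=-1
    (0,0)@(1, 1): e=[6,6,48] → #
    (1,0)@(3, 1): e=[22,2,36] → #
    (2,0)@(5, 1): e=[38,-2,24] → ·
    (4,0)@(9, 1): e=[70,-10,0] → ·  [on edge]
    (0,1)@(1, 3): e=[2,22,36] → #
    (2,1)@(5, 3): e=[34,14,12] → #
    (3,1)@(7, 3): e=[50,10,0] → ·  [on edge]
    (0,2)@(1, 5): e=[-2,38,24] → ·
    (1,2)@(3, 5): e=[14,34,12] → #
    (2,2)@(5, 5): e=[30,30,0] → ·  [on edge]
    (1,3)@(3, 7): e=[10,50,0] → ·  [on edge]
    (0,4)@(1, 9): e=[-10,70,0] → ·  [on edge]
  covered (6 px):
    # # · · · ·
    # # # · · ·
    · # · · · ·
    · · · · · ·
    · · · · · ·
T1:
  2·area = 38
  edge (2, 4)→(0, 0): d=(-2,-4) top-left  bias=+0
  edge (0, 0)→(11, 3): d=(11,3) right/bottom  bias=-1
  edge (11, 3)→(2, 4): d=(-9,1) right/bottom  bias=-1
    (0,0)@(1, 1): e=[2,8,28] → #
    (1,0)@(3, 1): e=[10,2,26] → #
    (2,0)@(5, 1): e=[18,-4,24] → ·
    (0,1)@(1, 3): e=[-2,30,10] → ·
    (1,1)@(3, 3): e=[6,24,8] → #
    (2,1)@(5, 3): e=[14,18,6] → #
    (3,1)@(7, 3): e=[22,12,4] → #
    (4,1)@(9, 3): e=[30,6,2] → #
    (5,1)@(11, 3): e=[38,0,0] → ·  [on edge]
    (1,2)@(3, 5): e=[2,46,-10] → ·
    (2,2)@(5, 5): e=[10,40,-12] → ·
    (3,2)@(7, 5): e=[18,34,-14] → ·
  covered (6 px):
    # # · · · ·
    · # # # # ·
    · · · · · ·
    · · · · · ·
    · · · · · ·

Result: 12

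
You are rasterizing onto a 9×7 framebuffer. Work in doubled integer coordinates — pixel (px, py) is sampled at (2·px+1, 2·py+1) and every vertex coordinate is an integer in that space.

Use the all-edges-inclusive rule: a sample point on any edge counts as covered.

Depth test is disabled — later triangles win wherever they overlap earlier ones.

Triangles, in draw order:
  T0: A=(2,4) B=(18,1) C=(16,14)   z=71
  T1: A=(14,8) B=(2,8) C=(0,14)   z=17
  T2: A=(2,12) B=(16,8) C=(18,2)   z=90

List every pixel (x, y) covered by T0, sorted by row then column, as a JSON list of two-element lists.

T0:
  2·area = 202
  edge (2, 4)→(18, 1): d=(16,-3) inclusive
  edge (18, 1)→(16, 14): d=(-2,13) inclusive
  edge (16, 14)→(2, 4): d=(-14,-10) inclusive
    (4,1)@(9, 3): e=[5,113,84] → #
    (5,1)@(11, 3): e=[11,87,104] → #
    (6,1)@(13, 3): e=[17,61,124] → #
    (7,1)@(15, 3): e=[23,35,144] → #
    (8,1)@(17, 3): e=[29,9,164] → #
    (2,2)@(5, 5): e=[25,161,16] → #
    (3,2)@(7, 5): e=[31,135,36] → #
    (2,3)@(5, 7): e=[57,157,-12] → ·
    (3,3)@(7, 7): e=[63,131,8] → #
    (3,4)@(7, 9): e=[95,127,-20] → ·
    (4,4)@(9, 9): e=[101,101,0] → #  [on edge]
    (8,4)@(17, 9): e=[125,-3,80] → ·
  covered (25 px):
    · · · · · · · · ·
    · · · · # # # # #
    · · # # # # # # #
    · · · # # # # # #
    · · · · # # # # ·
    · · · · · · # # ·
    · · · · · · · # ·
T1:
  2·area = 72  (B↔C swapped to make it positive)
  edge (14, 8)→(0, 14): d=(-14,6) inclusive
  edge (0, 14)→(2, 8): d=(2,-6) inclusive
  edge (2, 8)→(14, 8): d=(12,0) inclusive
    (1,2)@(3, 5): e=[108,0,-36] → ·  [on edge]
    (1,4)@(3, 9): e=[52,8,12] → #
    (2,4)@(5, 9): e=[40,20,12] → #
    (3,4)@(7, 9): e=[28,32,12] → #
    (4,4)@(9, 9): e=[16,44,12] → #
    (5,4)@(11, 9): e=[4,56,12] → #
    (6,4)@(13, 9): e=[-8,68,12] → ·
    (0,5)@(1, 11): e=[36,0,36] → #  [on edge]
    (3,5)@(7, 11): e=[0,36,36] → #  [on edge]
    (4,5)@(9, 11): e=[-12,48,36] → ·
    (5,5)@(11, 11): e=[-24,60,36] → ·
    (0,6)@(1, 13): e=[8,4,60] → #
  covered (10 px):
    · · · · · · · · ·
    · · · · · · · · ·
    · · · · · · · · ·
    · · · · · · · · ·
    · # # # # # · · ·
    # # # # · · · · ·
    # · · · · · · · ·
T2:
  2·area = 76  (B↔C swapped to make it positive)
  edge (2, 12)→(18, 2): d=(16,-10) inclusive
  edge (18, 2)→(16, 8): d=(-2,6) inclusive
  edge (16, 8)→(2, 12): d=(-14,4) inclusive
    (8,1)@(17, 3): e=[6,4,66] → #
    (7,2)@(15, 5): e=[18,12,46] → #
    (8,2)@(17, 5): e=[38,0,38] → #  [on edge]
    (5,3)@(11, 7): e=[10,32,34] → #
    (6,3)@(13, 7): e=[30,20,26] → #
    (8,3)@(17, 7): e=[70,-4,10] → ·
    (3,4)@(7, 9): e=[2,52,22] → #
    (4,4)@(9, 9): e=[22,40,14] → #
    (6,4)@(13, 9): e=[62,16,-2] → ·
    (7,4)@(15, 9): e=[82,4,-10] → ·
    (2,5)@(5, 11): e=[14,60,2] → #
    (3,5)@(7, 11): e=[34,48,-6] → ·
    (7,5)@(15, 11): e=[114,0,-38] → ·  [on edge]
  covered (10 px):
    · · · · · · · · ·
    · · · · · · · · #
    · · · · · · · # #
    · · · · · # # # ·
    · · · # # # · · ·
    · · # · · · · · ·
    · · · · · · · · ·

Answer: [[4,1],[5,1],[6,1],[7,1],[8,1],[2,2],[3,2],[4,2],[5,2],[6,2],[7,2],[8,2],[3,3],[4,3],[5,3],[6,3],[7,3],[8,3],[4,4],[5,4],[6,4],[7,4],[6,5],[7,5],[7,6]]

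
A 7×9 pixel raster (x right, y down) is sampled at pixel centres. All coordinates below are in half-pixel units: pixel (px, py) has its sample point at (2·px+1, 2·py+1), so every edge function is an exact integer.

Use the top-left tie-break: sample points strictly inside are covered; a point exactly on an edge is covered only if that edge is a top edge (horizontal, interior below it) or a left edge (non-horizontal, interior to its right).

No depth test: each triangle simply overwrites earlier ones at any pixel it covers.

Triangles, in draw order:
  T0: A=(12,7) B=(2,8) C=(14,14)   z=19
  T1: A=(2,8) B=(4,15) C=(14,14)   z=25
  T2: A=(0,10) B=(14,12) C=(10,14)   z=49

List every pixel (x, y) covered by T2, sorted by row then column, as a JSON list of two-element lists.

T0:
  2·area = 72  (B↔C swapped to make it positive)
  edge (12, 7)→(14, 14): d=(2,7) right/bottom  bias=-1
  edge (14, 14)→(2, 8): d=(-12,-6) top-left  bias=+0
  edge (2, 8)→(12, 7): d=(10,-1) top-left  bias=+0
    (2,4)@(5, 9): e=[53,6,13] → X
    (3,4)@(7, 9): e=[39,18,15] → X
    (4,4)@(9, 9): e=[25,30,17] → X
    (5,4)@(11, 9): e=[11,42,19] → X
    (6,4)@(13, 9): e=[-3,54,21] → .
    (2,5)@(5, 11): e=[57,-18,33] → .
    (3,5)@(7, 11): e=[43,-6,35] → .
    (4,5)@(9, 11): e=[29,6,37] → X
    (6,5)@(13, 11): e=[1,30,41] → X
    (4,6)@(9, 13): e=[33,-18,57] → .
    (5,6)@(11, 13): e=[19,-6,59] → .
    (6,6)@(13, 13): e=[5,6,61] → X
  covered (8 px):
    . . . . . . .
    . . . . . . .
    . . . . . . .
    . . . . . . .
    . . X X X X .
    . . . . X X X
    . . . . . . X
    . . . . . . .
    . . . . . . .
T1:
  2·area = 72  (B↔C swapped to make it positive)
  edge (2, 8)→(14, 14): d=(12,6) right/bottom  bias=-1
  edge (14, 14)→(4, 15): d=(-10,1) right/bottom  bias=-1
  edge (4, 15)→(2, 8): d=(-2,-7) top-left  bias=+0
    (1,4)@(3, 9): e=[6,61,5] → X
    (2,4)@(5, 9): e=[-6,59,19] → .
    (1,5)@(3, 11): e=[30,41,1] → X
    (2,5)@(5, 11): e=[18,39,15] → X
    (3,5)@(7, 11): e=[6,37,29] → X
    (4,5)@(9, 11): e=[-6,35,43] → .
    (1,6)@(3, 13): e=[54,21,-3] → .
    (2,6)@(5, 13): e=[42,19,11] → X
    (4,6)@(9, 13): e=[18,15,39] → X
    (5,6)@(11, 13): e=[6,13,53] → X
    (6,6)@(13, 13): e=[-6,11,67] → .
    (2,7)@(5, 15): e=[66,-1,7] → .
  covered (8 px):
    . . . . . . .
    . . . . . . .
    . . . . . . .
    . . . . . . .
    . X . . . . .
    . X X X . . .
    . . X X X X .
    . . . . . . .
    . . . . . . .
T2:
  2·area = 36
  edge (0, 10)→(14, 12): d=(14,2) right/bottom  bias=-1
  edge (14, 12)→(10, 14): d=(-4,2) right/bottom  bias=-1
  edge (10, 14)→(0, 10): d=(-10,-4) top-left  bias=+0
    (1,5)@(3, 11): e=[8,26,2] → X
    (2,5)@(5, 11): e=[4,22,10] → X
    (3,5)@(7, 11): e=[0,18,18] → .  [on edge]
    (1,6)@(3, 13): e=[36,18,-18] → .
    (2,6)@(5, 13): e=[32,14,-10] → .
    (4,6)@(9, 13): e=[24,6,6] → X
    (5,6)@(11, 13): e=[20,2,14] → X
    (6,6)@(13, 13): e=[16,-2,22] → .
    (4,7)@(9, 15): e=[52,-2,-14] → .
    (5,7)@(11, 15): e=[48,-6,-6] → .
  covered (4 px):
    . . . . . . .
    . . . . . . .
    . . . . . . .
    . . . . . . .
    . . . . . . .
    . X X . . . .
    . . . . X X .
    . . . . . . .
    . . . . . . .

Answer: [[1,5],[2,5],[4,6],[5,6]]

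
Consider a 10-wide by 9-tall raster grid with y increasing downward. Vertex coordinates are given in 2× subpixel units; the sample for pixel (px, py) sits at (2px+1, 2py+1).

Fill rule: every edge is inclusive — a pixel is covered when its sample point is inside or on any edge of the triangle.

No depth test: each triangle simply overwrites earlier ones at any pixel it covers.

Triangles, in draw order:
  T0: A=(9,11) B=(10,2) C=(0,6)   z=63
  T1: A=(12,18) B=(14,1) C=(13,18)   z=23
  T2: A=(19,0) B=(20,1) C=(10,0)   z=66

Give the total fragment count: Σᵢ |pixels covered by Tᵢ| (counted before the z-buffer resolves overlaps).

T0:
  2·area = 86  (B↔C swapped to make it positive)
  edge (9, 11)→(0, 6): d=(-9,-5) inclusive
  edge (0, 6)→(10, 2): d=(10,-4) inclusive
  edge (10, 2)→(9, 11): d=(-1,9) inclusive
    (4,1)@(9, 3): e=[72,6,8] → #
    (5,1)@(11, 3): e=[82,14,-10] → ·
    (1,2)@(3, 5): e=[24,2,60] → #
    (2,2)@(5, 5): e=[34,10,42] → #
    (3,2)@(7, 5): e=[44,18,24] → #
    (5,2)@(11, 5): e=[64,34,-12] → ·
    (1,3)@(3, 7): e=[6,22,58] → #
    (5,3)@(11, 7): e=[46,54,-14] → ·
    (1,4)@(3, 9): e=[-12,42,56] → ·
    (2,4)@(5, 9): e=[-2,50,38] → ·
    (3,4)@(7, 9): e=[8,58,20] → #
    (5,4)@(11, 9): e=[28,74,-16] → ·
    (4,5)@(9, 11): e=[0,86,0] → #  [on edge]
  covered (12 px):
    · · · · · · · · · ·
    · · · · # · · · · ·
    · # # # # · · · · ·
    · # # # # · · · · ·
    · · · # # · · · · ·
    · · · · # · · · · ·
    · · · · · · · · · ·
    · · · · · · · · · ·
    · · · · · · · · · ·
T1:
  2·area = 17
  edge (12, 18)→(14, 1): d=(2,-17) inclusive
  edge (14, 1)→(13, 18): d=(-1,17) inclusive
  edge (13, 18)→(12, 18): d=(-1,0) inclusive
    (6,5)@(13, 11): e=[3,7,7] → #
    (7,5)@(15, 11): e=[37,-27,7] → ·
    (6,6)@(13, 13): e=[7,5,5] → #
    (7,6)@(15, 13): e=[41,-29,5] → ·
    (6,7)@(13, 15): e=[11,3,3] → #
    (7,7)@(15, 15): e=[45,-31,3] → ·
    (6,8)@(13, 17): e=[15,1,1] → #
    (7,8)@(15, 17): e=[49,-33,1] → ·
  covered (4 px):
    · · · · · · · · · ·
    · · · · · · · · · ·
    · · · · · · · · · ·
    · · · · · · · · · ·
    · · · · · · · · · ·
    · · · · · · # · · ·
    · · · · · · # · · ·
    · · · · · · # · · ·
    · · · · · · # · · ·
T2:
  2·area = 9
  edge (19, 0)→(20, 1): d=(1,1) inclusive
  edge (20, 1)→(10, 0): d=(-10,-1) inclusive
  edge (10, 0)→(19, 0): d=(9,0) inclusive
  covered (0 px):
    · · · · · · · · · ·
    · · · · · · · · · ·
    · · · · · · · · · ·
    · · · · · · · · · ·
    · · · · · · · · · ·
    · · · · · · · · · ·
    · · · · · · · · · ·
    · · · · · · · · · ·
    · · · · · · · · · ·

Answer: 16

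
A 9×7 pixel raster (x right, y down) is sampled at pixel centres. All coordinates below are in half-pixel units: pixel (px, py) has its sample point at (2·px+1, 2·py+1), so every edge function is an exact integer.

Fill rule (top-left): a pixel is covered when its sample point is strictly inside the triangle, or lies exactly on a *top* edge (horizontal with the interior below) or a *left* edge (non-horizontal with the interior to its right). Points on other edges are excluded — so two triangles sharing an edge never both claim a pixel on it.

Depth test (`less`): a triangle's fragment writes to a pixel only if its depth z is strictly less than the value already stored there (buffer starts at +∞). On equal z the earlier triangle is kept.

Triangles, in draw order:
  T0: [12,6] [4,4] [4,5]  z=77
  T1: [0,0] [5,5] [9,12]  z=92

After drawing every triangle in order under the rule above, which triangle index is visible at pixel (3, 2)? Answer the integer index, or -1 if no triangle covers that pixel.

T0:
  2·area = 8  (B↔C swapped to make it positive)
  edge (12, 6)→(4, 5): d=(-8,-1) top-left  bias=+0
  edge (4, 5)→(4, 4): d=(0,-1) top-left  bias=+0
  edge (4, 4)→(12, 6): d=(8,2) right/bottom  bias=-1
    (2,2)@(5, 5): e=[1,1,6] → █
    (3,2)@(7, 5): e=[3,3,2] → █
    (4,2)@(9, 5): e=[5,5,-2] → ·
    (2,3)@(5, 7): e=[-15,1,22] → ·
    (3,3)@(7, 7): e=[-13,3,18] → ·
  covered (2 px):
    · · · · · · · · ·
    · · · · · · · · ·
    · · █ █ · · · · ·
    · · · · · · · · ·
    · · · · · · · · ·
    · · · · · · · · ·
    · · · · · · · · ·
T1:
  2·area = 15
  edge (0, 0)→(5, 5): d=(5,5) right/bottom  bias=-1
  edge (5, 5)→(9, 12): d=(4,7) right/bottom  bias=-1
  edge (9, 12)→(0, 0): d=(-9,-12) top-left  bias=+0
    (0,0)@(1, 1): e=[0,12,3] → ·  [on edge]
    (1,1)@(3, 3): e=[0,6,9] → ·  [on edge]
    (2,2)@(5, 5): e=[0,0,15] → ·  [on edge]
    (3,3)@(7, 7): e=[0,-6,21] → ·  [on edge]
    (3,4)@(7, 9): e=[10,2,3] → █
    (4,4)@(9, 9): e=[0,-12,27] → ·  [on edge]
    (3,5)@(7, 11): e=[20,10,-15] → ·
    (5,5)@(11, 11): e=[0,-18,33] → ·  [on edge]
    (6,6)@(13, 13): e=[0,-24,39] → ·  [on edge]
  covered (1 px):
    · · · · · · · · ·
    · · · · · · · · ·
    · · · · · · · · ·
    · · · · · · · · ·
    · · · █ · · · · ·
    · · · · · · · · ·
    · · · · · · · · ·

Z-buffer (winner per pixel, '.' = empty):
  . . . . . . . . .
  . . . . . . . . .
  . . 0 0 . . . . .
  . . . . . . . . .
  . . . 1 . . . . .
  . . . . . . . . .
  . . . . . . . . .

Result: 0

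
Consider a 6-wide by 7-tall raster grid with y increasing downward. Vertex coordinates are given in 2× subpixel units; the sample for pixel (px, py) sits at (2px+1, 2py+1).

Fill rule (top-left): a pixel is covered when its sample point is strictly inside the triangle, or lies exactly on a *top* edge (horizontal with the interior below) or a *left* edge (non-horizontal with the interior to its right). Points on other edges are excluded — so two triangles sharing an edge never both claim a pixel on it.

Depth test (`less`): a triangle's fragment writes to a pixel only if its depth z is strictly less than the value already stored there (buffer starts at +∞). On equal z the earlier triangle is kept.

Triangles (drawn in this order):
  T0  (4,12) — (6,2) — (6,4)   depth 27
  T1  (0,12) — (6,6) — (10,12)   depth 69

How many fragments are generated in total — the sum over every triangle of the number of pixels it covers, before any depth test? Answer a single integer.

T0:
  2·area = 4
  edge (4, 12)→(6, 2): d=(2,-10) top-left  bias=+0
  edge (6, 2)→(6, 4): d=(0,2) right/bottom  bias=-1
  edge (6, 4)→(4, 12): d=(-2,8) right/bottom  bias=-1
    (2,3)@(5, 7): e=[0,2,2] → #  [on edge]
    (3,3)@(7, 7): e=[20,-2,-14] → ·
    (2,4)@(5, 9): e=[4,2,-2] → ·
  covered (1 px):
    · · · · · ·
    · · · · · ·
    · · · · · ·
    · · # · · ·
    · · · · · ·
    · · · · · ·
    · · · · · ·
T1:
  2·area = 60
  edge (0, 12)→(6, 6): d=(6,-6) top-left  bias=+0
  edge (6, 6)→(10, 12): d=(4,6) right/bottom  bias=-1
  edge (10, 12)→(0, 12): d=(-10,0) right/bottom  bias=-1
    (5,0)@(11, 1): e=[0,-50,110] → ·  [on edge]
    (4,1)@(9, 3): e=[0,-30,90] → ·  [on edge]
    (3,2)@(7, 5): e=[0,-10,70] → ·  [on edge]
    (2,3)@(5, 7): e=[0,10,50] → #  [on edge]
    (3,3)@(7, 7): e=[12,-2,50] → ·
    (1,4)@(3, 9): e=[0,30,30] → #  [on edge]
    (3,4)@(7, 9): e=[24,6,30] → #
    (4,4)@(9, 9): e=[36,-6,30] → ·
    (0,5)@(1, 11): e=[0,50,10] → #  [on edge]
    (4,5)@(9, 11): e=[48,2,10] → #
    (5,5)@(11, 11): e=[60,-10,10] → ·
    (0,6)@(1, 13): e=[12,58,-10] → ·
  covered (9 px):
    · · · · · ·
    · · · · · ·
    · · · · · ·
    · · # · · ·
    · # # # · ·
    # # # # # ·
    · · · · · ·

Result: 10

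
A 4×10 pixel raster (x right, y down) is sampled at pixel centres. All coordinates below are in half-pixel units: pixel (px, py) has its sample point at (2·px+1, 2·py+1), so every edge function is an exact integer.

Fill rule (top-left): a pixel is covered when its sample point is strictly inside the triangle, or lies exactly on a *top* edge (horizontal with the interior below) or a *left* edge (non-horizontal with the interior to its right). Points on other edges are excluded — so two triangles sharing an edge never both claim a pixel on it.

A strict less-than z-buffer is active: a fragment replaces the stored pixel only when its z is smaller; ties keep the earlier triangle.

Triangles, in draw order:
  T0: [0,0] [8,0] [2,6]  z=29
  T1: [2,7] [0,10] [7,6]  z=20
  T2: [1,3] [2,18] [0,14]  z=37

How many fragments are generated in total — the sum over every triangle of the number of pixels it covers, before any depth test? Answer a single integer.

T0:
  2·area = 48
  edge (0, 0)→(8, 0): d=(8,0) top-left  bias=+0
  edge (8, 0)→(2, 6): d=(-6,6) right/bottom  bias=-1
  edge (2, 6)→(0, 0): d=(-2,-6) top-left  bias=+0
    (0,0)@(1, 1): e=[8,36,4] → █
    (1,0)@(3, 1): e=[8,24,16] → █
    (2,0)@(5, 1): e=[8,12,28] → █
    (3,0)@(7, 1): e=[8,0,40] → ·  [on edge]
    (0,1)@(1, 3): e=[24,24,0] → █  [on edge]
    (2,1)@(5, 3): e=[24,0,24] → ·  [on edge]
    (0,2)@(1, 5): e=[40,12,-4] → ·
    (1,2)@(3, 5): e=[40,0,8] → ·  [on edge]
    (0,3)@(1, 7): e=[56,0,-8] → ·  [on edge]
    (1,4)@(3, 9): e=[72,-24,0] → ·  [on edge]
    (2,7)@(5, 15): e=[120,-72,0] → ·  [on edge]
  covered (5 px):
    █ █ █ ·
    █ █ · ·
    · · · ·
    · · · ·
    · · · ·
    · · · ·
    · · · ·
    · · · ·
    · · · ·
    · · · ·
T1:
  2·area = 13  (B↔C swapped to make it positive)
  edge (2, 7)→(7, 6): d=(5,-1) top-left  bias=+0
  edge (7, 6)→(0, 10): d=(-7,4) right/bottom  bias=-1
  edge (0, 10)→(2, 7): d=(2,-3) top-left  bias=+0
    (1,3)@(3, 7): e=[1,9,3] → █
    (2,3)@(5, 7): e=[3,1,9] → █
    (3,3)@(7, 7): e=[5,-7,15] → ·
    (0,4)@(1, 9): e=[9,3,1] → █
    (1,4)@(3, 9): e=[11,-5,7] → ·
    (2,4)@(5, 9): e=[13,-13,13] → ·
    (0,5)@(1, 11): e=[19,-11,5] → ·
  covered (3 px):
    · · · ·
    · · · ·
    · · · ·
    · █ █ ·
    █ · · ·
    · · · ·
    · · · ·
    · · · ·
    · · · ·
    · · · ·
T2:
  2·area = 26
  edge (1, 3)→(2, 18): d=(1,15) right/bottom  bias=-1
  edge (2, 18)→(0, 14): d=(-2,-4) top-left  bias=+0
  edge (0, 14)→(1, 3): d=(1,-11) top-left  bias=+0
    (0,1)@(1, 3): e=[0,26,0] → ·  [on edge]
    (0,2)@(1, 5): e=[2,22,2] → █
    (1,2)@(3, 5): e=[-28,30,24] → ·
    (0,3)@(1, 7): e=[4,18,4] → █
    (1,3)@(3, 7): e=[-26,26,26] → ·
    (0,4)@(1, 9): e=[6,14,6] → █
    (1,4)@(3, 9): e=[-24,22,28] → ·
    (0,5)@(1, 11): e=[8,10,8] → █
    (1,5)@(3, 11): e=[-22,18,30] → ·
    (0,6)@(1, 13): e=[10,6,10] → █
    (1,6)@(3, 13): e=[-20,14,32] → ·
    (0,7)@(1, 15): e=[12,2,12] → █
  covered (6 px):
    · · · ·
    · · · ·
    █ · · ·
    █ · · ·
    █ · · ·
    █ · · ·
    █ · · ·
    █ · · ·
    · · · ·
    · · · ·

Answer: 14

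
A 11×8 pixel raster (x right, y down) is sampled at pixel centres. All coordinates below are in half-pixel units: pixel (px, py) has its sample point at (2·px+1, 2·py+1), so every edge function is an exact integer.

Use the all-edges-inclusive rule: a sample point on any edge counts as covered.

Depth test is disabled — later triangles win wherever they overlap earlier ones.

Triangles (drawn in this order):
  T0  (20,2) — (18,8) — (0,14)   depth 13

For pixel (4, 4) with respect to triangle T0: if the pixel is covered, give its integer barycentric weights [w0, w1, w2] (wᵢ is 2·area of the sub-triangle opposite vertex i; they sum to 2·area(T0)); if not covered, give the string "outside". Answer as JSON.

T0:
  2·area = 96
  edge (20, 2)→(18, 8): d=(-2,6) inclusive
  edge (18, 8)→(0, 14): d=(-18,6) inclusive
  edge (0, 14)→(20, 2): d=(20,-12) inclusive
    (9,1)@(19, 3): e=[4,84,8] → X
    (10,1)@(21, 3): e=[-8,72,32] → .
    (7,2)@(15, 5): e=[24,72,0] → X  [on edge]
    (8,2)@(17, 5): e=[12,60,24] → X
    (9,2)@(19, 5): e=[0,48,48] → X  [on edge]
    (10,2)@(21, 5): e=[-12,36,72] → .
    (6,3)@(13, 7): e=[32,48,16] → X
    (9,3)@(19, 7): e=[-4,12,88] → .
    (10,3)@(21, 7): e=[-16,0,112] → .  [on edge]
    (4,4)@(9, 9): e=[52,36,8] → X
    (5,4)@(11, 9): e=[40,24,32] → X
    (7,4)@(15, 9): e=[16,0,80] → X  [on edge]
    (2,5)@(5, 11): e=[72,24,0] → X  [on edge]
    (4,5)@(9, 11): e=[48,0,48] → X  [on edge]
    (8,5)@(17, 11): e=[0,-48,144] → .  [on edge]
    (1,6)@(3, 13): e=[80,0,16] → X  [on edge]
  covered (15 px):
    . . . . . . . . . . .
    . . . . . . . . . X .
    . . . . . . . X X X .
    . . . . . . X X X . .
    . . . . X X X X . . .
    . . X X X . . . . . .
    . X . . . . . . . . .
    . . . . . . . . . . .

Final: [36,8,52]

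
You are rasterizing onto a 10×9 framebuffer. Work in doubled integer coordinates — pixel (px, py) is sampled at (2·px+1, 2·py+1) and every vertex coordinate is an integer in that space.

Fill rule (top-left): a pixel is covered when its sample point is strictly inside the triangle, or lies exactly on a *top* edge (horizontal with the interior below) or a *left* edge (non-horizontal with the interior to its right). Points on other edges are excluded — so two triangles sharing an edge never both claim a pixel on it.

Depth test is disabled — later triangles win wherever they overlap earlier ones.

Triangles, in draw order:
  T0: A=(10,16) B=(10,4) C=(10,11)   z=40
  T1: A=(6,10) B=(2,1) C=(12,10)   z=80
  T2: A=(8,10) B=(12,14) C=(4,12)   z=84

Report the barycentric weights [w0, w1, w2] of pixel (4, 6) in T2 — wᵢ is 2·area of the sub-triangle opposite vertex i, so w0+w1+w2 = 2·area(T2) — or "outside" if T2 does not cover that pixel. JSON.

T0:
  degenerate (2·area = 0) — covers nothing
T1:
  2·area = 54
  edge (6, 10)→(2, 1): d=(-4,-9) top-left  bias=+0
  edge (2, 1)→(12, 10): d=(10,9) right/bottom  bias=-1
  edge (12, 10)→(6, 10): d=(-6,0) right/bottom  bias=-1
    (1,1)@(3, 3): e=[1,11,42] → █
    (2,1)@(5, 3): e=[19,-7,42] → ·
    (1,2)@(3, 5): e=[-7,31,30] → ·
    (2,2)@(5, 5): e=[11,13,30] → █
    (3,2)@(7, 5): e=[29,-5,30] → ·
    (2,3)@(5, 7): e=[3,33,18] → █
    (3,3)@(7, 7): e=[21,15,18] → █
    (4,3)@(9, 7): e=[39,-3,18] → ·
    (2,4)@(5, 9): e=[-5,53,6] → ·
    (3,4)@(7, 9): e=[13,35,6] → █
    (4,4)@(9, 9): e=[31,17,6] → █
    (5,4)@(11, 9): e=[49,-1,6] → ·
  covered (6 px):
    · · · · · · · · · ·
    · █ · · · · · · · ·
    · · █ · · · · · · ·
    · · █ █ · · · · · ·
    · · · █ █ · · · · ·
    · · · · · · · · · ·
    · · · · · · · · · ·
    · · · · · · · · · ·
    · · · · · · · · · ·
T2:
  2·area = 24
  edge (8, 10)→(12, 14): d=(4,4) right/bottom  bias=-1
  edge (12, 14)→(4, 12): d=(-8,-2) top-left  bias=+0
  edge (4, 12)→(8, 10): d=(4,-2) top-left  bias=+0
    (0,1)@(1, 3): e=[0,66,-42] → ·  [on edge]
    (1,2)@(3, 5): e=[0,54,-30] → ·  [on edge]
    (2,3)@(5, 7): e=[0,42,-18] → ·  [on edge]
    (3,4)@(7, 9): e=[0,30,-6] → ·  [on edge]
    (3,5)@(7, 11): e=[8,14,2] → █
    (4,5)@(9, 11): e=[0,18,6] → ·  [on edge]
    (3,6)@(7, 13): e=[16,-2,10] → ·
    (4,6)@(9, 13): e=[8,2,14] → █
    (5,6)@(11, 13): e=[0,6,18] → ·  [on edge]
    (4,7)@(9, 15): e=[16,-14,22] → ·
    (6,7)@(13, 15): e=[0,-6,30] → ·  [on edge]
    (7,8)@(15, 17): e=[0,-18,42] → ·  [on edge]
  covered (2 px):
    · · · · · · · · · ·
    · · · · · · · · · ·
    · · · · · · · · · ·
    · · · · · · · · · ·
    · · · · · · · · · ·
    · · · █ · · · · · ·
    · · · · █ · · · · ·
    · · · · · · · · · ·
    · · · · · · · · · ·

Final: [2,14,8]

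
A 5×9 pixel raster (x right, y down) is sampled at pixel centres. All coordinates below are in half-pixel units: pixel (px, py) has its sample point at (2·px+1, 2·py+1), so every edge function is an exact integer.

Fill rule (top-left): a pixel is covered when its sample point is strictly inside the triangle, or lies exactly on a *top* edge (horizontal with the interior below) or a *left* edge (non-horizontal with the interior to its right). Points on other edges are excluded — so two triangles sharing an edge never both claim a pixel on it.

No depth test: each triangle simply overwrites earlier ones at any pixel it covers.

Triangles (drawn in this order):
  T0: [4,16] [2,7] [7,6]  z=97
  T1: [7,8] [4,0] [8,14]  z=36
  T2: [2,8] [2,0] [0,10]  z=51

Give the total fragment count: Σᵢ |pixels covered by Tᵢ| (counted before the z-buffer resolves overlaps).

T0:
  2·area = 47
  edge (4, 16)→(2, 7): d=(-2,-9) top-left  bias=+0
  edge (2, 7)→(7, 6): d=(5,-1) top-left  bias=+0
  edge (7, 6)→(4, 16): d=(-3,10) right/bottom  bias=-1
    (1,3)@(3, 7): e=[9,1,37] → X
    (2,3)@(5, 7): e=[27,3,17] → X
    (3,3)@(7, 7): e=[45,5,-3] → .
    (1,4)@(3, 9): e=[5,11,31] → X
    (3,4)@(7, 9): e=[41,15,-9] → .
    (1,5)@(3, 11): e=[1,21,25] → X
    (3,5)@(7, 11): e=[37,25,-15] → .
    (1,6)@(3, 13): e=[-3,31,19] → .
    (2,6)@(5, 13): e=[15,33,-1] → .
  covered (6 px):
    . . . . .
    . . . . .
    . . . . .
    . X X . .
    . X X . .
    . X X . .
    . . . . .
    . . . . .
    . . . . .
T1:
  2·area = 10  (B↔C swapped to make it positive)
  edge (7, 8)→(8, 14): d=(1,6) right/bottom  bias=-1
  edge (8, 14)→(4, 0): d=(-4,-14) top-left  bias=+0
  edge (4, 0)→(7, 8): d=(3,8) right/bottom  bias=-1
    (2,1)@(5, 3): e=[7,2,1] → X
    (3,1)@(7, 3): e=[-5,30,-15] → .
    (2,2)@(5, 5): e=[9,-6,7] → .
    (3,4)@(7, 9): e=[1,6,3] → X
    (4,4)@(9, 9): e=[-11,34,-13] → .
    (3,5)@(7, 11): e=[3,-2,9] → .
  covered (2 px):
    . . . . .
    . . X . .
    . . . . .
    . . . . .
    . . . X .
    . . . . .
    . . . . .
    . . . . .
    . . . . .
T2:
  2·area = 16  (B↔C swapped to make it positive)
  edge (2, 8)→(0, 10): d=(-2,2) right/bottom  bias=-1
  edge (0, 10)→(2, 0): d=(2,-10) top-left  bias=+0
  edge (2, 0)→(2, 8): d=(0,8) right/bottom  bias=-1
    (4,0)@(9, 1): e=[0,72,-56] → .  [on edge]
    (3,1)@(7, 3): e=[0,56,-40] → .  [on edge]
    (0,2)@(1, 5): e=[8,0,8] → X  [on edge]
    (1,2)@(3, 5): e=[4,20,-8] → .
    (2,2)@(5, 5): e=[0,40,-24] → .  [on edge]
    (0,3)@(1, 7): e=[4,4,8] → X
    (1,3)@(3, 7): e=[0,24,-8] → .  [on edge]
    (0,4)@(1, 9): e=[0,8,8] → .  [on edge]
  covered (2 px):
    . . . . .
    . . . . .
    X . . . .
    X . . . .
    . . . . .
    . . . . .
    . . . . .
    . . . . .
    . . . . .

Answer: 10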